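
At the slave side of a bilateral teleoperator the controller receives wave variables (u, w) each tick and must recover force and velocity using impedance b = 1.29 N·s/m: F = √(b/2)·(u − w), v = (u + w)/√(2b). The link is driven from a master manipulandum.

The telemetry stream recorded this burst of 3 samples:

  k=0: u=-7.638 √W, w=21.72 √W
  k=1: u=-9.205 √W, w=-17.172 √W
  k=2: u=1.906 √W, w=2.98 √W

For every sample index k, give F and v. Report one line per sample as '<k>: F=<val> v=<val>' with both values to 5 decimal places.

0: F=-23.57797 v=8.76707
1: F=6.39845 v=-16.42160
2: F=-0.86255 v=3.04189

k=0: u−w=-29.35800, u+w=14.08200; √(b/2)=0.80312, √(2b)=1.60624; F=0.80312×(-29.358)=-23.57797, v=14.08200/1.60624=8.76707
k=1: u−w=7.96700, u+w=-26.37700; √(b/2)=0.80312, √(2b)=1.60624; F=0.80312×7.967=6.39845, v=-26.37700/1.60624=-16.42160
k=2: u−w=-1.07400, u+w=4.88600; √(b/2)=0.80312, √(2b)=1.60624; F=0.80312×(-1.074)=-0.86255, v=4.88600/1.60624=3.04189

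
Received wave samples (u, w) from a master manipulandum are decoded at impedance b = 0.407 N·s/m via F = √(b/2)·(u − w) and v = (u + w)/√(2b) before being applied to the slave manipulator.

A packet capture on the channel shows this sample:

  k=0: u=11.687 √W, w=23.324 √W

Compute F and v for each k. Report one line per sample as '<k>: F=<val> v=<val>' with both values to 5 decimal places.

0: F=-5.24956 v=38.80541

k=0: u−w=-11.63700, u+w=35.01100; √(b/2)=0.45111, √(2b)=0.90222; F=0.45111×(-11.637)=-5.24956, v=35.01100/0.90222=38.80541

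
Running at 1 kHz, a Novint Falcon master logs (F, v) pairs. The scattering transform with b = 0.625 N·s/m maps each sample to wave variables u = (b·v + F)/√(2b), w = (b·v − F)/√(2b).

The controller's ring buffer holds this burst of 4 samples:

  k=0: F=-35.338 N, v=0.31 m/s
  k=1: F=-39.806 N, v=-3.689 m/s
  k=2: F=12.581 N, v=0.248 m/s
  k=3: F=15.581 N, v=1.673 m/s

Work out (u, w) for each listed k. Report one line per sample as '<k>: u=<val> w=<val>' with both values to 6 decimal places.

k=0: b·v=0.625×0.31=0.193750; √(2b)=1.118034; u=(0.193750+(-35.338))/1.118034=-31.433973, w=(0.193750−(-35.338))/1.118034=31.780563
k=1: b·v=0.625×(-3.689)=-2.305625; √(2b)=1.118034; u=(-2.305625+(-39.806))/1.118034=-37.665782, w=(-2.305625−(-39.806))/1.118034=33.541355
k=2: b·v=0.625×0.248=0.155000; √(2b)=1.118034; u=(0.155000+12.581)/1.118034=11.391425, w=(0.155000−12.581)/1.118034=-11.114152
k=3: b·v=0.625×1.673=1.045625; √(2b)=1.118034; u=(1.045625+15.581)/1.118034=14.871305, w=(1.045625−15.581)/1.118034=-13.000835

0: u=-31.433973 w=31.780563
1: u=-37.665782 w=33.541355
2: u=11.391425 w=-11.114152
3: u=14.871305 w=-13.000835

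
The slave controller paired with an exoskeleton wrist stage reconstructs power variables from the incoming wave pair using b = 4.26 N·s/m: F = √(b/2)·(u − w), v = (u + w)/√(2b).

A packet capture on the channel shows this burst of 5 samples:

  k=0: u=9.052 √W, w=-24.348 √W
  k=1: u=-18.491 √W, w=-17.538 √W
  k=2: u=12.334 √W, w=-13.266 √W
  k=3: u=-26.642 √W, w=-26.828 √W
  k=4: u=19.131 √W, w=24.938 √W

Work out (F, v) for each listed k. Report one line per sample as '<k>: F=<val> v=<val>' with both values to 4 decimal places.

0: F=48.7457 v=-5.2403
1: F=-1.3909 v=-12.3433
2: F=37.3620 v=-0.3193
3: F=0.2715 v=-18.3185
4: F=-8.4750 v=15.0978

k=0: u−w=33.4000, u+w=-15.2960; √(b/2)=1.4595, √(2b)=2.9189; F=1.4595×33.4=48.7457, v=-15.2960/2.9189=-5.2403
k=1: u−w=-0.9530, u+w=-36.0290; √(b/2)=1.4595, √(2b)=2.9189; F=1.4595×(-0.953)=-1.3909, v=-36.0290/2.9189=-12.3433
k=2: u−w=25.6000, u+w=-0.9320; √(b/2)=1.4595, √(2b)=2.9189; F=1.4595×25.6=37.3620, v=-0.9320/2.9189=-0.3193
k=3: u−w=0.1860, u+w=-53.4700; √(b/2)=1.4595, √(2b)=2.9189; F=1.4595×0.186=0.2715, v=-53.4700/2.9189=-18.3185
k=4: u−w=-5.8070, u+w=44.0690; √(b/2)=1.4595, √(2b)=2.9189; F=1.4595×(-5.807)=-8.4750, v=44.0690/2.9189=15.0978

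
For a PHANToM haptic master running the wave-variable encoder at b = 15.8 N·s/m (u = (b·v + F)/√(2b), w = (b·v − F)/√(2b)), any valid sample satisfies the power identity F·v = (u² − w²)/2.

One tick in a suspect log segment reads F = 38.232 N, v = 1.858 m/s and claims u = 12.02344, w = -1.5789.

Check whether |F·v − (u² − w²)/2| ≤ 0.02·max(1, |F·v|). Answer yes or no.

F·v = 38.232×1.858 = 71.03506 W.
(u² − w²)/2 = (144.56311 − 2.49293)/2 = 71.03509 W.
|Δ| = 0.00004;  2% of max(1, |F·v|) = 1.42070.

yes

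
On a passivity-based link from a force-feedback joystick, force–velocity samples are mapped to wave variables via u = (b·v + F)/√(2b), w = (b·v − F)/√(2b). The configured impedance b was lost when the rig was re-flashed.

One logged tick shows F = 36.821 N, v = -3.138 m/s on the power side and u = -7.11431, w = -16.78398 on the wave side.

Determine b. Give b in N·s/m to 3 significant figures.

u + w = -23.8983;  u + w = √(2b)·v, so √(2b) = -23.8983/(-3.138) = 7.6158.
b = (√(2b))²/2 = 58.0000/2 = 29.0000.
(Check via u − w = 2F/√(2b): u − w = 9.6697, 2F/√(2b) = 9.6697.)

b = 29 N·s/m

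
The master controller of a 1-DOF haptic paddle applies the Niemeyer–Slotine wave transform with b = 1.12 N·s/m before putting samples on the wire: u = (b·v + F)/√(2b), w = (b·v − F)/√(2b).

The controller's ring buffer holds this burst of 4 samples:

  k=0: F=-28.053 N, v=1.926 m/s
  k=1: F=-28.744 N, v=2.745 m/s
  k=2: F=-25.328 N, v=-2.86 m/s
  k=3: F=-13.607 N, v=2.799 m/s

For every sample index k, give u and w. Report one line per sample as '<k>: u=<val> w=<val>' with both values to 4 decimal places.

0: u=-17.3024 w=20.1850
1: u=-17.1512 w=21.2596
2: u=-19.0632 w=14.7828
3: u=-6.9970 w=11.1861

k=0: b·v=1.12×1.926=2.1571; √(2b)=1.4967; u=(2.1571+(-28.053))/1.4967=-17.3024, w=(2.1571−(-28.053))/1.4967=20.1850
k=1: b·v=1.12×2.745=3.0744; √(2b)=1.4967; u=(3.0744+(-28.744))/1.4967=-17.1512, w=(3.0744−(-28.744))/1.4967=21.2596
k=2: b·v=1.12×(-2.86)=-3.2032; √(2b)=1.4967; u=(-3.2032+(-25.328))/1.4967=-19.0632, w=(-3.2032−(-25.328))/1.4967=14.7828
k=3: b·v=1.12×2.799=3.1349; √(2b)=1.4967; u=(3.1349+(-13.607))/1.4967=-6.9970, w=(3.1349−(-13.607))/1.4967=11.1861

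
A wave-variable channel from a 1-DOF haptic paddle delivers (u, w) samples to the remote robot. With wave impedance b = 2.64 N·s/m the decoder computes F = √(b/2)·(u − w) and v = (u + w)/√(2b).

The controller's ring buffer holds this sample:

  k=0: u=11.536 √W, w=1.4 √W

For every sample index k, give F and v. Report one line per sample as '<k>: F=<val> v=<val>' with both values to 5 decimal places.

k=0: u−w=10.13600, u+w=12.93600; √(b/2)=1.14891, √(2b)=2.29783; F=1.14891×10.136=11.64538, v=12.93600/2.29783=5.62967

0: F=11.64538 v=5.62967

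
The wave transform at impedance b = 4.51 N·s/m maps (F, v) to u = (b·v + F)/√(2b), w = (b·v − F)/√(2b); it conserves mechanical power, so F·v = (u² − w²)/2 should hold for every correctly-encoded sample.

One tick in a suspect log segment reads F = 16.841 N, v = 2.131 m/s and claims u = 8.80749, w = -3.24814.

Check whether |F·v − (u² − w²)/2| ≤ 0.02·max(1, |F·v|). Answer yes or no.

F·v = 16.841×2.131 = 35.88817 W.
(u² − w²)/2 = (77.57188 − 10.55041)/2 = 33.51073 W.
|Δ| = 2.37744;  2% of max(1, |F·v|) = 0.71776.

no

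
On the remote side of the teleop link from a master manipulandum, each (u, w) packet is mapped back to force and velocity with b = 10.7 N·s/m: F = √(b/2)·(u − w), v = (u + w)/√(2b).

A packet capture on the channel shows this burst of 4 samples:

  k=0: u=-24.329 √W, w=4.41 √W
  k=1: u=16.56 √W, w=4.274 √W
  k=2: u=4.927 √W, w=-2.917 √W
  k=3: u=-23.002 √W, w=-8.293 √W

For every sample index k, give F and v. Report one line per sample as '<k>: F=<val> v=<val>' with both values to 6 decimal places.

k=0: u−w=-28.739000, u+w=-19.919000; √(b/2)=2.313007, √(2b)=4.626013; F=2.313007×(-28.739)=-66.473500, v=-19.919000/4.626013=-4.305867
k=1: u−w=12.286000, u+w=20.834000; √(b/2)=2.313007, √(2b)=4.626013; F=2.313007×12.286=28.417600, v=20.834000/4.626013=4.503662
k=2: u−w=7.844000, u+w=2.010000; √(b/2)=2.313007, √(2b)=4.626013; F=2.313007×7.844=18.143225, v=2.010000/4.626013=0.434499
k=3: u−w=-14.709000, u+w=-31.295000; √(b/2)=2.313007, √(2b)=4.626013; F=2.313007×(-14.709)=-34.022016, v=-31.295000/4.626013=-6.765004

0: F=-66.473500 v=-4.305867
1: F=28.417600 v=4.503662
2: F=18.143225 v=0.434499
3: F=-34.022016 v=-6.765004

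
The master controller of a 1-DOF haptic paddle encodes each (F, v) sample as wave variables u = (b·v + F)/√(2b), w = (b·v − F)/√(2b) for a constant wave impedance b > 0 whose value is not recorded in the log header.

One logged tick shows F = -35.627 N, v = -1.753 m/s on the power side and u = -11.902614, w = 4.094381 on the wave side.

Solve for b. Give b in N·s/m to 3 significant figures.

u + w = -7.808233;  u + w = √(2b)·v, so √(2b) = -7.808233/(-1.753) = 4.454212.
b = (√(2b))²/2 = 19.840001/2 = 9.920001.
(Check via u − w = 2F/√(2b): u − w = -15.996995, 2F/√(2b) = -15.996995.)

b = 9.92 N·s/m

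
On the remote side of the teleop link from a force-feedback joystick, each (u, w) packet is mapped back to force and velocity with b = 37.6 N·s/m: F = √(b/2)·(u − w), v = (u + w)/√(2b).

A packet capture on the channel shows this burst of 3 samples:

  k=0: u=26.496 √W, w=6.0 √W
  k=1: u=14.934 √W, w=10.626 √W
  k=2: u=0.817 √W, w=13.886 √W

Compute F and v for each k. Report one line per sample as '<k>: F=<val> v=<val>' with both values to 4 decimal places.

0: F=88.8685 v=3.7473
1: F=18.6790 v=2.9475
2: F=-56.6658 v=1.6955

k=0: u−w=20.4960, u+w=32.4960; √(b/2)=4.3359, √(2b)=8.6718; F=4.3359×20.496=88.8685, v=32.4960/8.6718=3.7473
k=1: u−w=4.3080, u+w=25.5600; √(b/2)=4.3359, √(2b)=8.6718; F=4.3359×4.308=18.6790, v=25.5600/8.6718=2.9475
k=2: u−w=-13.0690, u+w=14.7030; √(b/2)=4.3359, √(2b)=8.6718; F=4.3359×(-13.069)=-56.6658, v=14.7030/8.6718=1.6955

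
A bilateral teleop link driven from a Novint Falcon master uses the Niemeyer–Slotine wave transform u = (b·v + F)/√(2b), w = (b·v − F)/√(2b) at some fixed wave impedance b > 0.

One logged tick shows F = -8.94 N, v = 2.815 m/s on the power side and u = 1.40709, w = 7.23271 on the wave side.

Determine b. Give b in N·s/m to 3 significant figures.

u + w = 8.6398;  u + w = √(2b)·v, so √(2b) = 8.6398/2.815 = 3.0692.
b = (√(2b))²/2 = 9.4200/2 = 4.7100.
(Check via u − w = 2F/√(2b): u − w = -5.8256, 2F/√(2b) = -5.8256.)

b = 4.71 N·s/m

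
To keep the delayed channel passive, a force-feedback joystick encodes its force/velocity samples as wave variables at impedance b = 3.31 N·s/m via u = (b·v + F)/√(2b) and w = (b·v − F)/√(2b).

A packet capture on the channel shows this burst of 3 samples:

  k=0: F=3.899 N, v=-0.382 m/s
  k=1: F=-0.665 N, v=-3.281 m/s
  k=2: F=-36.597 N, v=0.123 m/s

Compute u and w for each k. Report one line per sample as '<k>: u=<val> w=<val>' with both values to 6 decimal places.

k=0: b·v=3.31×(-0.382)=-1.264420; √(2b)=2.572936; u=(-1.264420+3.899)/2.572936=1.023959, w=(-1.264420−3.899)/2.572936=-2.006820
k=1: b·v=3.31×(-3.281)=-10.860110; √(2b)=2.572936; u=(-10.860110+(-0.665))/2.572936=-4.479361, w=(-10.860110−(-0.665))/2.572936=-3.962442
k=2: b·v=3.31×0.123=0.407130; √(2b)=2.572936; u=(0.407130+(-36.597))/2.572936=-14.065592, w=(0.407130−(-36.597))/2.572936=14.382064

0: u=1.023959 w=-2.006820
1: u=-4.479361 w=-3.962442
2: u=-14.065592 w=14.382064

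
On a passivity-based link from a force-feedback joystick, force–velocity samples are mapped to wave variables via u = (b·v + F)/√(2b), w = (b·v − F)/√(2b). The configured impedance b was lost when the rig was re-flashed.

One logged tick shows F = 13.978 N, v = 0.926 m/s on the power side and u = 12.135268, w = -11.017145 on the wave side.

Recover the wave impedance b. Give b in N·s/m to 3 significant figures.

b = 0.729 N·s/m

u + w = 1.118123;  u + w = √(2b)·v, so √(2b) = 1.118123/0.926 = 1.207476.
b = (√(2b))²/2 = 1.457999/2 = 0.728999.
(Check via u − w = 2F/√(2b): u − w = 23.152413, 2F/√(2b) = 23.152422.)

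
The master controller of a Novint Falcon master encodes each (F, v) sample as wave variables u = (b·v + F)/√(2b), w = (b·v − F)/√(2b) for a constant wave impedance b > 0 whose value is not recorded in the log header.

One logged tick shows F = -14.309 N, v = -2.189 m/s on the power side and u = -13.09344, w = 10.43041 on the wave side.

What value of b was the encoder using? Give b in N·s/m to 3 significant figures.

b = 0.74 N·s/m

u + w = -2.6630;  u + w = √(2b)·v, so √(2b) = -2.6630/(-2.189) = 1.2166.
b = (√(2b))²/2 = 1.4800/2 = 0.7400.
(Check via u − w = 2F/√(2b): u − w = -23.5238, 2F/√(2b) = -23.5239.)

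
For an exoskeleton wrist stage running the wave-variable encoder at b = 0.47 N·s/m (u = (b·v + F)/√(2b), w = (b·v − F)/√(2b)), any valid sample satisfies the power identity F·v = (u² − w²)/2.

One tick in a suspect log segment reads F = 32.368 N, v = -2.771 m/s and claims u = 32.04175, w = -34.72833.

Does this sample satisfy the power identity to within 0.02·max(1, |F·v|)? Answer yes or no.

yes

F·v = 32.368×(-2.771) = -89.6917 W.
(u² − w²)/2 = (1026.6737 − 1206.0569)/2 = -89.6916 W.
|Δ| = 0.0001;  2% of max(1, |F·v|) = 1.7938.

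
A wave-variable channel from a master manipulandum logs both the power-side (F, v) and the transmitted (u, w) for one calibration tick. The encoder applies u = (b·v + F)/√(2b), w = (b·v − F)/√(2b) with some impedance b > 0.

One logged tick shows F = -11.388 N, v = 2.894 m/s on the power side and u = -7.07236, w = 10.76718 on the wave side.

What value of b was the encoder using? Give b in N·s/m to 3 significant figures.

u + w = 3.69482;  u + w = √(2b)·v, so √(2b) = 3.69482/2.894 = 1.27672.
b = (√(2b))²/2 = 1.63001/2 = 0.81500.
(Check via u − w = 2F/√(2b): u − w = -17.83954, 2F/√(2b) = -17.83950.)

b = 0.815 N·s/m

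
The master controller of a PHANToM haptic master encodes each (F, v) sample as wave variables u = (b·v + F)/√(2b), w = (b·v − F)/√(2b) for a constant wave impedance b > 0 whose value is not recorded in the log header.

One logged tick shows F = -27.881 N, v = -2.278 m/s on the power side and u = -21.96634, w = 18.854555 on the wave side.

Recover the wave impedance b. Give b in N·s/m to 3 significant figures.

u + w = -3.111785;  u + w = √(2b)·v, so √(2b) = -3.111785/(-2.278) = 1.366016.
b = (√(2b))²/2 = 1.866000/2 = 0.933000.
(Check via u − w = 2F/√(2b): u − w = -40.820895, 2F/√(2b) = -40.820891.)

b = 0.933 N·s/m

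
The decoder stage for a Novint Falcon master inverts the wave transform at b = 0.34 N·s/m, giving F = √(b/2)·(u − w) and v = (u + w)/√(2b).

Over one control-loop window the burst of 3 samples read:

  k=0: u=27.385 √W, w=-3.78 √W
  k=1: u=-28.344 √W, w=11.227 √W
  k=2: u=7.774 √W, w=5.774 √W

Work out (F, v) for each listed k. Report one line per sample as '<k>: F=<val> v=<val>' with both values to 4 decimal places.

0: F=12.8497 v=28.6253
1: F=-16.3155 v=-20.7574
2: F=0.8246 v=16.4294

k=0: u−w=31.1650, u+w=23.6050; √(b/2)=0.4123, √(2b)=0.8246; F=0.4123×31.165=12.8497, v=23.6050/0.8246=28.6253
k=1: u−w=-39.5710, u+w=-17.1170; √(b/2)=0.4123, √(2b)=0.8246; F=0.4123×(-39.571)=-16.3155, v=-17.1170/0.8246=-20.7574
k=2: u−w=2.0000, u+w=13.5480; √(b/2)=0.4123, √(2b)=0.8246; F=0.4123×2.0=0.8246, v=13.5480/0.8246=16.4294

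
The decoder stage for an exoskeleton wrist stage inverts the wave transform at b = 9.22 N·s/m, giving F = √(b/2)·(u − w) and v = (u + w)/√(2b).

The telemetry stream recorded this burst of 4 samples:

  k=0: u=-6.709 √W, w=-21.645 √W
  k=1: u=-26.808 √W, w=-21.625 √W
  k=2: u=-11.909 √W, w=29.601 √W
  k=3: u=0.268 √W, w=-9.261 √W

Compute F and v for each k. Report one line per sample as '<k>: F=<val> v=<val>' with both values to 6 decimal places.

0: F=32.068952 v=-6.602887
1: F=-11.128373 v=-11.278748
2: F=-89.125750 v=4.119993
3: F=20.459631 v=-2.094229

k=0: u−w=14.936000, u+w=-28.354000; √(b/2)=2.147091, √(2b)=4.294182; F=2.147091×14.936=32.068952, v=-28.354000/4.294182=-6.602887
k=1: u−w=-5.183000, u+w=-48.433000; √(b/2)=2.147091, √(2b)=4.294182; F=2.147091×(-5.183)=-11.128373, v=-48.433000/4.294182=-11.278748
k=2: u−w=-41.510000, u+w=17.692000; √(b/2)=2.147091, √(2b)=4.294182; F=2.147091×(-41.51)=-89.125750, v=17.692000/4.294182=4.119993
k=3: u−w=9.529000, u+w=-8.993000; √(b/2)=2.147091, √(2b)=4.294182; F=2.147091×9.529=20.459631, v=-8.993000/4.294182=-2.094229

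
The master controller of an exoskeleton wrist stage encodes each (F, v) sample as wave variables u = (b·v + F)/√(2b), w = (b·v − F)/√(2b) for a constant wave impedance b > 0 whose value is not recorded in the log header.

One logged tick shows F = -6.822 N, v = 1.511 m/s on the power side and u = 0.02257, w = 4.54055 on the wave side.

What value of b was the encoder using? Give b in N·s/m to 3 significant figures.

b = 4.56 N·s/m

u + w = 4.56312;  u + w = √(2b)·v, so √(2b) = 4.56312/1.511 = 3.01993.
b = (√(2b))²/2 = 9.12000/2 = 4.56000.
(Check via u − w = 2F/√(2b): u − w = -4.51798, 2F/√(2b) = -4.51798.)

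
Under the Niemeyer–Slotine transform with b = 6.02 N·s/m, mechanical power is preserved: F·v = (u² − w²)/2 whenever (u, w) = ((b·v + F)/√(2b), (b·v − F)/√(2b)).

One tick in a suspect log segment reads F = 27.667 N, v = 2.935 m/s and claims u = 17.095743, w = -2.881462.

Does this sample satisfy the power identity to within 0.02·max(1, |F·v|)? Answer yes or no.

no

F·v = 27.667×2.935 = 81.202645 W.
(u² − w²)/2 = (292.264429 − 8.302823)/2 = 141.980803 W.
|Δ| = 60.778158;  2% of max(1, |F·v|) = 1.624053.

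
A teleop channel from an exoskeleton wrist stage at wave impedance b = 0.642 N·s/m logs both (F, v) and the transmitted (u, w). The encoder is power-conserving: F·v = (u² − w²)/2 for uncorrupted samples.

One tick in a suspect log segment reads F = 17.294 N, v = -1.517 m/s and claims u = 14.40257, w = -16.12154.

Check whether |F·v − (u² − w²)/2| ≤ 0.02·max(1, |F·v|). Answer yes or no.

F·v = 17.294×(-1.517) = -26.2350 W.
(u² − w²)/2 = (207.4340 − 259.9041)/2 = -26.2350 W.
|Δ| = 0.0000;  2% of max(1, |F·v|) = 0.5247.

yes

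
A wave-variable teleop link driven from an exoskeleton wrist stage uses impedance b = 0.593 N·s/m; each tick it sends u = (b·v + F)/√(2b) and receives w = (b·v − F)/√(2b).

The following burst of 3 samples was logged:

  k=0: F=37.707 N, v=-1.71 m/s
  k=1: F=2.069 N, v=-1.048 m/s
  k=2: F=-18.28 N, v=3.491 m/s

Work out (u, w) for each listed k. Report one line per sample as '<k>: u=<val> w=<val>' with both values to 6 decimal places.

k=0: b·v=0.593×(-1.71)=-1.014030; √(2b)=1.089036; u=(-1.014030+37.707)/1.089036=33.693065, w=(-1.014030−37.707)/1.089036=-35.555317
k=1: b·v=0.593×(-1.048)=-0.621464; √(2b)=1.089036; u=(-0.621464+2.069)/1.089036=1.329190, w=(-0.621464−2.069)/1.089036=-2.470500
k=2: b·v=0.593×3.491=2.070163; √(2b)=1.089036; u=(2.070163+(-18.28))/1.089036=-14.884570, w=(2.070163−(-18.28))/1.089036=18.686396

0: u=33.693065 w=-35.555317
1: u=1.329190 w=-2.470500
2: u=-14.884570 w=18.686396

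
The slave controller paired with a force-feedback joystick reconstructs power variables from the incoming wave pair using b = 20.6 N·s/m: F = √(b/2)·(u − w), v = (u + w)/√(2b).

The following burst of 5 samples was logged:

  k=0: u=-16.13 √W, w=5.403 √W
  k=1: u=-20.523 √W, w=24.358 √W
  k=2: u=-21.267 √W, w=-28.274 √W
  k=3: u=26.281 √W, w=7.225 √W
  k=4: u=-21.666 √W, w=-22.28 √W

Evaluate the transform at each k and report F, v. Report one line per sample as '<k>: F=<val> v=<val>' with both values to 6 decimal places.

k=0: u−w=-21.533000, u+w=-10.727000; √(b/2)=3.209361, √(2b)=6.418723; F=3.209361×(-21.533)=-69.107177, v=-10.727000/6.418723=-1.671205
k=1: u−w=-44.881000, u+w=3.835000; √(b/2)=3.209361, √(2b)=6.418723; F=3.209361×(-44.881)=-144.039345, v=3.835000/6.418723=0.597471
k=2: u−w=7.007000, u+w=-49.541000; √(b/2)=3.209361, √(2b)=6.418723; F=3.209361×7.007=22.487995, v=-49.541000/6.418723=-7.718202
k=3: u−w=19.056000, u+w=33.506000; √(b/2)=3.209361, √(2b)=6.418723; F=3.209361×19.056=61.157589, v=33.506000/6.418723=5.220042
k=4: u−w=0.614000, u+w=-43.946000; √(b/2)=3.209361, √(2b)=6.418723; F=3.209361×0.614=1.970548, v=-43.946000/6.418723=-6.846534

0: F=-69.107177 v=-1.671205
1: F=-144.039345 v=0.597471
2: F=22.487995 v=-7.718202
3: F=61.157589 v=5.220042
4: F=1.970548 v=-6.846534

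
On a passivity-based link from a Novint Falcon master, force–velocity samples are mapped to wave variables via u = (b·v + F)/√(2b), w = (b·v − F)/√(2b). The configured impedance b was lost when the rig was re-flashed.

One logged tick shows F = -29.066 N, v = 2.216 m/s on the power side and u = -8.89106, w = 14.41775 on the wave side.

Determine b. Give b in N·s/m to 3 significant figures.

u + w = 5.5267;  u + w = √(2b)·v, so √(2b) = 5.5267/2.216 = 2.4940.
b = (√(2b))²/2 = 6.2200/2 = 3.1100.
(Check via u − w = 2F/√(2b): u − w = -23.3088, 2F/√(2b) = -23.3088.)

b = 3.11 N·s/m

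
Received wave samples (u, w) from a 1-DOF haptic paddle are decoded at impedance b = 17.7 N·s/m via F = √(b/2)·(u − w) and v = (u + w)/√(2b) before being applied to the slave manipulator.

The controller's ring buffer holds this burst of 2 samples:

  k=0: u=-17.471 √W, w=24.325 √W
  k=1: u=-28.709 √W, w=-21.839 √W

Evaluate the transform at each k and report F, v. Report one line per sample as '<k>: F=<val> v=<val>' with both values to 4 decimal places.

0: F=-124.3387 v=1.1520
1: F=-20.4375 v=-8.4958

k=0: u−w=-41.7960, u+w=6.8540; √(b/2)=2.9749, √(2b)=5.9498; F=2.9749×(-41.796)=-124.3387, v=6.8540/5.9498=1.1520
k=1: u−w=-6.8700, u+w=-50.5480; √(b/2)=2.9749, √(2b)=5.9498; F=2.9749×(-6.87)=-20.4375, v=-50.5480/5.9498=-8.4958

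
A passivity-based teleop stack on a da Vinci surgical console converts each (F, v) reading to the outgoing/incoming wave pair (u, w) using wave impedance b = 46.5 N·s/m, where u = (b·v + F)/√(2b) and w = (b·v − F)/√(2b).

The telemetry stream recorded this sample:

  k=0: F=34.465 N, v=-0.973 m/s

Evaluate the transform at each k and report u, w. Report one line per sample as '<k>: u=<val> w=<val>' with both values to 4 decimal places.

0: u=-1.1178 w=-8.2655

k=0: b·v=46.5×(-0.973)=-45.2445; √(2b)=9.6437; u=(-45.2445+34.465)/9.6437=-1.1178, w=(-45.2445−34.465)/9.6437=-8.2655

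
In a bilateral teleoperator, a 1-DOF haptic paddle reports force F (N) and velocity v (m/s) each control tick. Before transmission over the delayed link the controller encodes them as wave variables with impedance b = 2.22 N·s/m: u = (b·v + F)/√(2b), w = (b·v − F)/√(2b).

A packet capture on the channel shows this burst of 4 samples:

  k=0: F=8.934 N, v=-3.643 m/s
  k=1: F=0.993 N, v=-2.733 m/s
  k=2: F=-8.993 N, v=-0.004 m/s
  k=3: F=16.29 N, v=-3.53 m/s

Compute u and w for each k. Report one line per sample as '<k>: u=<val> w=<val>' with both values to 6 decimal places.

k=0: b·v=2.22×(-3.643)=-8.087460; √(2b)=2.107131; u=(-8.087460+8.934)/2.107131=0.401750, w=(-8.087460−8.934)/2.107131=-8.078027
k=1: b·v=2.22×(-2.733)=-6.067260; √(2b)=2.107131; u=(-6.067260+0.993)/2.107131=-2.408137, w=(-6.067260−0.993)/2.107131=-3.350651
k=2: b·v=2.22×(-0.004)=-0.008880; √(2b)=2.107131; u=(-0.008880+(-8.993))/2.107131=-4.272103, w=(-0.008880−(-8.993))/2.107131=4.263675
k=3: b·v=2.22×(-3.53)=-7.836600; √(2b)=2.107131; u=(-7.836600+16.29)/2.107131=4.011806, w=(-7.836600−16.29)/2.107131=-11.449978

0: u=0.401750 w=-8.078027
1: u=-2.408137 w=-3.350651
2: u=-4.272103 w=4.263675
3: u=4.011806 w=-11.449978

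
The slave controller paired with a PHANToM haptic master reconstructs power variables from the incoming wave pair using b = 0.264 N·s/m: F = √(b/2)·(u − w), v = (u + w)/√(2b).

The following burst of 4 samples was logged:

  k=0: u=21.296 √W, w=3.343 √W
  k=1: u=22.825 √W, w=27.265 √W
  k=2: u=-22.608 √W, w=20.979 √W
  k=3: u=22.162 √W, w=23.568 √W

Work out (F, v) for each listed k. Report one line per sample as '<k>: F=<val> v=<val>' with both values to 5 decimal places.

k=0: u−w=17.95300, u+w=24.63900; √(b/2)=0.36332, √(2b)=0.72664; F=0.36332×17.953=6.52265, v=24.63900/0.72664=33.90831
k=1: u−w=-4.44000, u+w=50.09000; √(b/2)=0.36332, √(2b)=0.72664; F=0.36332×(-4.44)=-1.61313, v=50.09000/0.72664=68.93409
k=2: u−w=-43.58700, u+w=-1.62900; √(b/2)=0.36332, √(2b)=0.72664; F=0.36332×(-43.587)=-15.83594, v=-1.62900/0.72664=-2.24184
k=3: u−w=-1.40600, u+w=45.73000; √(b/2)=0.36332, √(2b)=0.72664; F=0.36332×(-1.406)=-0.51083, v=45.73000/0.72664=62.93384

0: F=6.52265 v=33.90831
1: F=-1.61313 v=68.93409
2: F=-15.83594 v=-2.24184
3: F=-0.51083 v=62.93384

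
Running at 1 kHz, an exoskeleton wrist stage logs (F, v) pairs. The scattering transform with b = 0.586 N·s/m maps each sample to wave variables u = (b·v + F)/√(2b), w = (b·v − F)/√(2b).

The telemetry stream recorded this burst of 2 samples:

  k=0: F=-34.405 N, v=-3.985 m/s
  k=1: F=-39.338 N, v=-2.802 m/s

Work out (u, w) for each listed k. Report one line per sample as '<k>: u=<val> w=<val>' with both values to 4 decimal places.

k=0: b·v=0.586×(-3.985)=-2.3352; √(2b)=1.0826; u=(-2.3352+(-34.405))/1.0826=-33.9373, w=(-2.3352−(-34.405))/1.0826=29.6232
k=1: b·v=0.586×(-2.802)=-1.6420; √(2b)=1.0826; u=(-1.6420+(-39.338))/1.0826=-37.8537, w=(-1.6420−(-39.338))/1.0826=34.8202

0: u=-33.9373 w=29.6232
1: u=-37.8537 w=34.8202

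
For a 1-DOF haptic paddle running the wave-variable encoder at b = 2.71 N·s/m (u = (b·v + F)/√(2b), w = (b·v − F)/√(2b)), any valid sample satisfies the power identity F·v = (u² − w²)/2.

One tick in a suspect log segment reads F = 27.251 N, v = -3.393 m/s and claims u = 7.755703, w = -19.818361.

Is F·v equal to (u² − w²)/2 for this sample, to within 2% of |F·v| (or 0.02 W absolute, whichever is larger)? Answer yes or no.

no

F·v = 27.251×(-3.393) = -92.462643 W.
(u² − w²)/2 = (60.150929 − 392.767433)/2 = -166.308252 W.
|Δ| = 73.845609;  2% of max(1, |F·v|) = 1.849253.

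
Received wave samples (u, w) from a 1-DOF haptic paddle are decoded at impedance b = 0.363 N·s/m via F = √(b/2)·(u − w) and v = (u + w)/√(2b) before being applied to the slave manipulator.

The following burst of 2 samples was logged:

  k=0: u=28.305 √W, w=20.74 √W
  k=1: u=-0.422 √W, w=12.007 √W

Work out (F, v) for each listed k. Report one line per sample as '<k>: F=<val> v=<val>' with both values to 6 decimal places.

0: F=3.222903 v=57.560748
1: F=-5.295104 v=13.596519

k=0: u−w=7.565000, u+w=49.045000; √(b/2)=0.426028, √(2b)=0.852056; F=0.426028×7.565=3.222903, v=49.045000/0.852056=57.560748
k=1: u−w=-12.429000, u+w=11.585000; √(b/2)=0.426028, √(2b)=0.852056; F=0.426028×(-12.429)=-5.295104, v=11.585000/0.852056=13.596519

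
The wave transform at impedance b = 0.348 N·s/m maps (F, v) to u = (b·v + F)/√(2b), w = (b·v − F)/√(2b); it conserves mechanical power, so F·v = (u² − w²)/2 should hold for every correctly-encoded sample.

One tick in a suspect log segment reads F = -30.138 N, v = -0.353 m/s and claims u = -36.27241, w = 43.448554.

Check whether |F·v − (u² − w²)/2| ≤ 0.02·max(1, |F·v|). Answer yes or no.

F·v = (-30.138)×(-0.353) = 10.638714 W.
(u² − w²)/2 = (1315.687727 − 1887.776845)/2 = -286.044559 W.
|Δ| = 296.683273;  2% of max(1, |F·v|) = 0.212774.

no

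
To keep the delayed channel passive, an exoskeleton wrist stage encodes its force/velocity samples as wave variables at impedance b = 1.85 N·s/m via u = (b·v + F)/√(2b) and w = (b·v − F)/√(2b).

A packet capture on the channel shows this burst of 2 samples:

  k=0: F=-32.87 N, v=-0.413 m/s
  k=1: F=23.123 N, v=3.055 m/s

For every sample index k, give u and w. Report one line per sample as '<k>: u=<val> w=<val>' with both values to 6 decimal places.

0: u=-17.485510 w=16.691089
1: u=14.959280 w=-9.082870

k=0: b·v=1.85×(-0.413)=-0.764050; √(2b)=1.923538; u=(-0.764050+(-32.87))/1.923538=-17.485510, w=(-0.764050−(-32.87))/1.923538=16.691089
k=1: b·v=1.85×3.055=5.651750; √(2b)=1.923538; u=(5.651750+23.123)/1.923538=14.959280, w=(5.651750−23.123)/1.923538=-9.082870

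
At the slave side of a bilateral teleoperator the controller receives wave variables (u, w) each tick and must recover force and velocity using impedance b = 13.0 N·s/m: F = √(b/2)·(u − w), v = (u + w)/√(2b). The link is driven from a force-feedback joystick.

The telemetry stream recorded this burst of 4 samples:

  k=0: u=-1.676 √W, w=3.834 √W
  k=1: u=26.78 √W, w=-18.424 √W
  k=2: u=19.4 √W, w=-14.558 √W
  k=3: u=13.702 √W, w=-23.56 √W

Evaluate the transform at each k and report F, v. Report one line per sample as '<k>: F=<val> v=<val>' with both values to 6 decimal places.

0: F=-14.047799 v=0.423219
1: F=115.248039 v=1.638746
2: F=86.576252 v=0.949594
3: F=94.999833 v=-1.933313

k=0: u−w=-5.510000, u+w=2.158000; √(b/2)=2.549510, √(2b)=5.099020; F=2.549510×(-5.51)=-14.047799, v=2.158000/5.099020=0.423219
k=1: u−w=45.204000, u+w=8.356000; √(b/2)=2.549510, √(2b)=5.099020; F=2.549510×45.204=115.248039, v=8.356000/5.099020=1.638746
k=2: u−w=33.958000, u+w=4.842000; √(b/2)=2.549510, √(2b)=5.099020; F=2.549510×33.958=86.576252, v=4.842000/5.099020=0.949594
k=3: u−w=37.262000, u+w=-9.858000; √(b/2)=2.549510, √(2b)=5.099020; F=2.549510×37.262=94.999833, v=-9.858000/5.099020=-1.933313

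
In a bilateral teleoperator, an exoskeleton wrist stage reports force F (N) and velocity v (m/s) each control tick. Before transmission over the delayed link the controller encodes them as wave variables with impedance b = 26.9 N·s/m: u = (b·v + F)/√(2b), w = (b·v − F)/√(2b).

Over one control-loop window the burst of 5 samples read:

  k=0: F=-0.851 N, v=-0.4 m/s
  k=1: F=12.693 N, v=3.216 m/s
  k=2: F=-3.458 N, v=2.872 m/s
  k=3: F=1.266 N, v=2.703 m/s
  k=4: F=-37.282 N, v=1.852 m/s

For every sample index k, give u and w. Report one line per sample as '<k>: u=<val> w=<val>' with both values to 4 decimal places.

k=0: b·v=26.9×(-0.4)=-10.7600; √(2b)=7.3348; u=(-10.7600+(-0.851))/7.3348=-1.5830, w=(-10.7600−(-0.851))/7.3348=-1.3509
k=1: b·v=26.9×3.216=86.5104; √(2b)=7.3348; u=(86.5104+12.693)/7.3348=13.5249, w=(86.5104−12.693)/7.3348=10.0639
k=2: b·v=26.9×2.872=77.2568; √(2b)=7.3348; u=(77.2568+(-3.458))/7.3348=10.0614, w=(77.2568−(-3.458))/7.3348=11.0043
k=3: b·v=26.9×2.703=72.7107; √(2b)=7.3348; u=(72.7107+1.266)/7.3348=10.0856, w=(72.7107−1.266)/7.3348=9.7404
k=4: b·v=26.9×1.852=49.8188; √(2b)=7.3348; u=(49.8188+(-37.282))/7.3348=1.7092, w=(49.8188−(-37.282))/7.3348=11.8749

0: u=-1.5830 w=-1.3509
1: u=13.5249 w=10.0639
2: u=10.0614 w=11.0043
3: u=10.0856 w=9.7404
4: u=1.7092 w=11.8749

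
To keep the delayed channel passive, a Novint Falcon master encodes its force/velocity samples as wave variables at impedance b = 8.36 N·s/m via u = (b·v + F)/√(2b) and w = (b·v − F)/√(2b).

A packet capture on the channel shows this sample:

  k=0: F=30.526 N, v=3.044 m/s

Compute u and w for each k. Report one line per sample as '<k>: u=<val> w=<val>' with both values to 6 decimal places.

0: u=13.688850 w=-1.241905

k=0: b·v=8.36×3.044=25.447840; √(2b)=4.089010; u=(25.447840+30.526)/4.089010=13.688850, w=(25.447840−30.526)/4.089010=-1.241905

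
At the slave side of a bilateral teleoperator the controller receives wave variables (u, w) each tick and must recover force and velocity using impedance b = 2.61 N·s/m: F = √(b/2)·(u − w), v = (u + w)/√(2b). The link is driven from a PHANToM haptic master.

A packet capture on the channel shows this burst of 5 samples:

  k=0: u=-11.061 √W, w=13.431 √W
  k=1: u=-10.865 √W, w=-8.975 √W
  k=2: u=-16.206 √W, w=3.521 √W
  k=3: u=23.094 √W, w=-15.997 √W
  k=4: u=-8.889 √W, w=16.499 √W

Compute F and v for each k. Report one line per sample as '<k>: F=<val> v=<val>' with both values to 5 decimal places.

k=0: u−w=-24.49200, u+w=2.37000; √(b/2)=1.14237, √(2b)=2.28473; F=1.14237×(-24.492)=-27.97883, v=2.37000/2.28473=1.03732
k=1: u−w=-1.89000, u+w=-19.84000; √(b/2)=1.14237, √(2b)=2.28473; F=1.14237×(-1.89)=-2.15907, v=-19.84000/2.28473=-8.68373
k=2: u−w=-19.72700, u+w=-12.68500; √(b/2)=1.14237, √(2b)=2.28473; F=1.14237×(-19.727)=-22.53545, v=-12.68500/2.28473=-5.55207
k=3: u−w=39.09100, u+w=7.09700; √(b/2)=1.14237, √(2b)=2.28473; F=1.14237×39.091=44.65623, v=7.09700/2.28473=3.10627
k=4: u−w=-25.38800, u+w=7.61000; √(b/2)=1.14237, √(2b)=2.28473; F=1.14237×(-25.388)=-29.00239, v=7.61000/2.28473=3.33081

0: F=-27.97883 v=1.03732
1: F=-2.15907 v=-8.68373
2: F=-22.53545 v=-5.55207
3: F=44.65623 v=3.10627
4: F=-29.00239 v=3.33081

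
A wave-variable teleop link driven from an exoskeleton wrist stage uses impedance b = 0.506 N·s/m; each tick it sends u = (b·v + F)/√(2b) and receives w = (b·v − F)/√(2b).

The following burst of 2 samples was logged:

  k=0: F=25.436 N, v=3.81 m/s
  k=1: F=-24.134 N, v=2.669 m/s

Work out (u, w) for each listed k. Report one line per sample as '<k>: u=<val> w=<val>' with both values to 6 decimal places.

k=0: b·v=0.506×3.81=1.927860; √(2b)=1.005982; u=(1.927860+25.436)/1.005982=27.201140, w=(1.927860−25.436)/1.005982=-23.368348
k=1: b·v=0.506×2.669=1.350514; √(2b)=1.005982; u=(1.350514+(-24.134))/1.005982=-22.648003, w=(1.350514−(-24.134))/1.005982=25.332969

0: u=27.201140 w=-23.368348
1: u=-22.648003 w=25.332969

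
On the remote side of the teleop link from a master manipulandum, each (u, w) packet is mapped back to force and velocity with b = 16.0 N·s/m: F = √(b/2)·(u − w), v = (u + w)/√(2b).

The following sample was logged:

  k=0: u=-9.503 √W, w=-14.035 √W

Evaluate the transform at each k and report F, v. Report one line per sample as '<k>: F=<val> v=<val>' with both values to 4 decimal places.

k=0: u−w=4.5320, u+w=-23.5380; √(b/2)=2.8284, √(2b)=5.6569; F=2.8284×4.532=12.8184, v=-23.5380/5.6569=-4.1610

0: F=12.8184 v=-4.1610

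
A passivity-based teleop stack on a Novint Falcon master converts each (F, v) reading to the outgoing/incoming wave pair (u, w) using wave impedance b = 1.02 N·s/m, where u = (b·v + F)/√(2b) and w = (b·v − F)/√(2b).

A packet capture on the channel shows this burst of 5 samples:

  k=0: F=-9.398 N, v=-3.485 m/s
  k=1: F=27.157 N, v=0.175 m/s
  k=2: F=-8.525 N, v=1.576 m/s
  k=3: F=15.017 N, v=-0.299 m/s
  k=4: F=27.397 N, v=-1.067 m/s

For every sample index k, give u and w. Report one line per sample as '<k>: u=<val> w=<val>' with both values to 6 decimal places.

k=0: b·v=1.02×(-3.485)=-3.554700; √(2b)=1.428286; u=(-3.554700+(-9.398))/1.428286=-9.068704, w=(-3.554700−(-9.398))/1.428286=4.091128
k=1: b·v=1.02×0.175=0.178500; √(2b)=1.428286; u=(0.178500+27.157)/1.428286=19.138678, w=(0.178500−27.157)/1.428286=-18.888728
k=2: b·v=1.02×1.576=1.607520; √(2b)=1.428286; u=(1.607520+(-8.525))/1.428286=-4.843205, w=(1.607520−(-8.525))/1.428286=7.094183
k=3: b·v=1.02×(-0.299)=-0.304980; √(2b)=1.428286; u=(-0.304980+15.017)/1.428286=10.300474, w=(-0.304980−15.017)/1.428286=-10.727532
k=4: b·v=1.02×(-1.067)=-1.088340; √(2b)=1.428286; u=(-1.088340+27.397)/1.428286=18.419746, w=(-1.088340−27.397)/1.428286=-19.943727

0: u=-9.068704 w=4.091128
1: u=19.138678 w=-18.888728
2: u=-4.843205 w=7.094183
3: u=10.300474 w=-10.727532
4: u=18.419746 w=-19.943727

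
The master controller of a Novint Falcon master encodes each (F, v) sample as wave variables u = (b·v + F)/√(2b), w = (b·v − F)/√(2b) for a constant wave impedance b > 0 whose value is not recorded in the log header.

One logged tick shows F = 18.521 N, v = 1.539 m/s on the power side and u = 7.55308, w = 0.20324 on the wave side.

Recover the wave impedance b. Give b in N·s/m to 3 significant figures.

b = 12.7 N·s/m

u + w = 7.7563;  u + w = √(2b)·v, so √(2b) = 7.7563/1.539 = 5.0398.
b = (√(2b))²/2 = 25.4000/2 = 12.7000.
(Check via u − w = 2F/√(2b): u − w = 7.3498, 2F/√(2b) = 7.3498.)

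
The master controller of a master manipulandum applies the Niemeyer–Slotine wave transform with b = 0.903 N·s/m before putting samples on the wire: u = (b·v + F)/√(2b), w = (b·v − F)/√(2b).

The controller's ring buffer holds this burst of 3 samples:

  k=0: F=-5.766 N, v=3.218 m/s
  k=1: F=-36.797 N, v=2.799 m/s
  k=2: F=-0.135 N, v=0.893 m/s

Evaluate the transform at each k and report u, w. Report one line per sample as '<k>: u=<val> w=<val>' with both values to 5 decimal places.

k=0: b·v=0.903×3.218=2.90585; √(2b)=1.34387; u=(2.90585+(-5.766))/1.34387=-2.12828, w=(2.90585−(-5.766))/1.34387=6.45287
k=1: b·v=0.903×2.799=2.52750; √(2b)=1.34387; u=(2.52750+(-36.797))/1.34387=-25.50051, w=(2.52750−(-36.797))/1.34387=29.26202
k=2: b·v=0.903×0.893=0.80638; √(2b)=1.34387; u=(0.80638+(-0.135))/1.34387=0.49958, w=(0.80638−(-0.135))/1.34387=0.70050

0: u=-2.12828 w=6.45287
1: u=-25.50051 w=29.26202
2: u=0.49958 w=0.70050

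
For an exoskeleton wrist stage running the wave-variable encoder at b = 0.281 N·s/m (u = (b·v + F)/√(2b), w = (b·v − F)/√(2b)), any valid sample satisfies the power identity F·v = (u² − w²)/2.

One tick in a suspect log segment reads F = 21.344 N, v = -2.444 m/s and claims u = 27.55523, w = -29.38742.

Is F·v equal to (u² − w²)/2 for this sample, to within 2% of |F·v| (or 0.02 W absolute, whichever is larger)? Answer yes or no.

yes

F·v = 21.344×(-2.444) = -52.16474 W.
(u² − w²)/2 = (759.29070 − 863.62045)/2 = -52.16488 W.
|Δ| = 0.00014;  2% of max(1, |F·v|) = 1.04329.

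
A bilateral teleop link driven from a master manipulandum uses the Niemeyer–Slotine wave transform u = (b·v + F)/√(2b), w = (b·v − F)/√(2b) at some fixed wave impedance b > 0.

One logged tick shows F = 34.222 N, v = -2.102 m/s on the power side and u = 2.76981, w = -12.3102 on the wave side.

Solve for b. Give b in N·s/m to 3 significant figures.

u + w = -9.5404;  u + w = √(2b)·v, so √(2b) = -9.5404/(-2.102) = 4.5387.
b = (√(2b))²/2 = 20.6000/2 = 10.3000.
(Check via u − w = 2F/√(2b): u − w = 15.0800, 2F/√(2b) = 15.0800.)

b = 10.3 N·s/m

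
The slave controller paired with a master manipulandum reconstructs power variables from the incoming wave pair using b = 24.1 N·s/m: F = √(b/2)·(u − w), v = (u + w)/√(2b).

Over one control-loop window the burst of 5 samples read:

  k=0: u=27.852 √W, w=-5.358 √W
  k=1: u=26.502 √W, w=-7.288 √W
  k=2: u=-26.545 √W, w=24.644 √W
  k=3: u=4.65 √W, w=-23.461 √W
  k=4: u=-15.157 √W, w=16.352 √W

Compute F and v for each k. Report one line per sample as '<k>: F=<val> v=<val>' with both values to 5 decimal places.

k=0: u−w=33.21000, u+w=22.49400; √(b/2)=3.47131, √(2b)=6.94262; F=3.47131×33.21=115.28224, v=22.49400/6.94262=3.23999
k=1: u−w=33.79000, u+w=19.21400; √(b/2)=3.47131, √(2b)=6.94262; F=3.47131×33.79=117.29560, v=19.21400/6.94262=2.76754
k=2: u−w=-51.18900, u+w=-1.90100; √(b/2)=3.47131, √(2b)=6.94262; F=3.47131×(-51.189)=-177.69294, v=-1.90100/6.94262=-0.27382
k=3: u−w=28.11100, u+w=-18.81100; √(b/2)=3.47131, √(2b)=6.94262; F=3.47131×28.111=97.58202, v=-18.81100/6.94262=-2.70950
k=4: u−w=-31.50900, u+w=1.19500; √(b/2)=3.47131, √(2b)=6.94262; F=3.47131×(-31.509)=-109.37754, v=1.19500/6.94262=0.17213

0: F=115.28224 v=3.23999
1: F=117.29560 v=2.76754
2: F=-177.69294 v=-0.27382
3: F=97.58202 v=-2.70950
4: F=-109.37754 v=0.17213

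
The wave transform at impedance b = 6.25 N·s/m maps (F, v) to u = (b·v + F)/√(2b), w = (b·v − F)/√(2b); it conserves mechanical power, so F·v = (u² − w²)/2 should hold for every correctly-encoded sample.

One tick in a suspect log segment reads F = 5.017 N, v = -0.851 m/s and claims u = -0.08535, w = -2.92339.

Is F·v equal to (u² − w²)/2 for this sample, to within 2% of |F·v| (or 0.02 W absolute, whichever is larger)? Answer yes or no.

F·v = 5.017×(-0.851) = -4.2695 W.
(u² − w²)/2 = (0.0073 − 8.5462)/2 = -4.2695 W.
|Δ| = 0.0000;  2% of max(1, |F·v|) = 0.0854.

yes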